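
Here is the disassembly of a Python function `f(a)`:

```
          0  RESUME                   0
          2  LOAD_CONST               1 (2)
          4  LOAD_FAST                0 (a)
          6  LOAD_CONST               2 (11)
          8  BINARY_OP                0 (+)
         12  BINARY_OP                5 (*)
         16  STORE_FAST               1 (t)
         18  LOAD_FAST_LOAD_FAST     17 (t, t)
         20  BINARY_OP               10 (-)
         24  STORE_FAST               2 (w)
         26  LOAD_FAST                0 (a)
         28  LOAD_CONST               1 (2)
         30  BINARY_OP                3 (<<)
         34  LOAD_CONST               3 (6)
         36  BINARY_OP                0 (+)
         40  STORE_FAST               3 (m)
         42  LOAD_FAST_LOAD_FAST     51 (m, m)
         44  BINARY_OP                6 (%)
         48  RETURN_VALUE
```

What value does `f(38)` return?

LOAD_CONST → push 2. Stack: [2]
LOAD_FAST a → push 38. Stack: [2, 38]
LOAD_CONST → push 11. Stack: [2, 38, 11]
BINARY_OP + → 38 + 11 = 49. Stack: [2, 49]
BINARY_OP * → 2 * 49 = 98. Stack: [98]
STORE_FAST t → t=98. Stack: []
LOAD_FAST_LOAD_FAST t,t → push 98,98. Stack: [98, 98]
BINARY_OP - → 98 - 98 = 0. Stack: [0]
STORE_FAST w → w=0. Stack: []
LOAD_FAST a → push 38. Stack: [38]
LOAD_CONST → push 2. Stack: [38, 2]
BINARY_OP << → 38 << 2 = 152. Stack: [152]
LOAD_CONST → push 6. Stack: [152, 6]
BINARY_OP + → 152 + 6 = 158. Stack: [158]
STORE_FAST m → m=158. Stack: []
LOAD_FAST_LOAD_FAST m,m → push 158,158. Stack: [158, 158]
BINARY_OP % → 158 % 158 = 0. Stack: [0]
RETURN_VALUE → return 0.

0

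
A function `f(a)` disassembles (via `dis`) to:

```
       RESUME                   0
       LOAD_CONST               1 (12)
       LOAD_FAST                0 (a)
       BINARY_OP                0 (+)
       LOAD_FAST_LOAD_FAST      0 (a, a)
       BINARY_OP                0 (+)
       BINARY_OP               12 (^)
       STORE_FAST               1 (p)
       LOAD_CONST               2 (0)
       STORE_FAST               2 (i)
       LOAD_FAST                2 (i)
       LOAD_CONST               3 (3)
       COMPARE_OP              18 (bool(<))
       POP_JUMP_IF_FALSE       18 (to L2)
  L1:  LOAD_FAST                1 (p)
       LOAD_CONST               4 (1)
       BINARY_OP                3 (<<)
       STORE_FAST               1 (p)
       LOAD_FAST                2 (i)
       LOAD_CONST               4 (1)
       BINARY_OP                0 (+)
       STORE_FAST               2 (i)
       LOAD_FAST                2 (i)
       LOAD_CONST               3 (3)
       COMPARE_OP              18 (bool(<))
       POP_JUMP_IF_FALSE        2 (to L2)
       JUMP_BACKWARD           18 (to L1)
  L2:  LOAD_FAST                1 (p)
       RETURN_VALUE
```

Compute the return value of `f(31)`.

168

LOAD_CONST → push 12. Stack: [12]
LOAD_FAST a → push 31. Stack: [12, 31]
BINARY_OP + → 12 + 31 = 43. Stack: [43]
LOAD_FAST_LOAD_FAST a,a → push 31,31. Stack: [43, 31, 31]
BINARY_OP + → 31 + 31 = 62. Stack: [43, 62]
BINARY_OP ^ → 43 ^ 62 = 21. Stack: [21]
STORE_FAST p → p=21. Stack: []
LOAD_CONST → push 0. Stack: [0]
STORE_FAST i → i=0. Stack: []
LOAD_FAST i → push 0. Stack: [0]
LOAD_CONST → push 3. Stack: [0, 3]
COMPARE_OP bool(<) → 0 vs 3 = True. Stack: [True]
POP_JUMP_IF_FALSE → pop True; no jump. Stack: []
LOAD_FAST p → push 21. Stack: [21]
LOAD_CONST → push 1. Stack: [21, 1]
BINARY_OP << → 21 << 1 = 42. Stack: [42]
STORE_FAST p → p=42. Stack: []
LOAD_FAST i → push 0. Stack: [0]
LOAD_CONST → push 1. Stack: [0, 1]
BINARY_OP + → 0 + 1 = 1. Stack: [1]
STORE_FAST i → i=1. Stack: []
LOAD_FAST i → push 1. Stack: [1]
LOAD_CONST → push 3. Stack: [1, 3]
COMPARE_OP bool(<) → 1 vs 3 = True. Stack: [True]
POP_JUMP_IF_FALSE → pop True; no jump. Stack: []
LOAD_FAST p → push 42. Stack: [42]
LOAD_CONST → push 1. Stack: [42, 1]
BINARY_OP << → 42 << 1 = 84. Stack: [84]
STORE_FAST p → p=84. Stack: []
LOAD_FAST i → push 1. Stack: [1]
LOAD_CONST → push 1. Stack: [1, 1]
BINARY_OP + → 1 + 1 = 2. Stack: [2]
STORE_FAST i → i=2. Stack: []
LOAD_FAST i → push 2. Stack: [2]
LOAD_CONST → push 3. Stack: [2, 3]
COMPARE_OP bool(<) → 2 vs 3 = True. Stack: [True]
POP_JUMP_IF_FALSE → pop True; no jump. Stack: []
LOAD_FAST p → push 84. Stack: [84]
LOAD_CONST → push 1. Stack: [84, 1]
BINARY_OP << → 84 << 1 = 168. Stack: [168]
STORE_FAST p → p=168. Stack: []
LOAD_FAST i → push 2. Stack: [2]
LOAD_CONST → push 1. Stack: [2, 1]
BINARY_OP + → 2 + 1 = 3. Stack: [3]
STORE_FAST i → i=3. Stack: []
LOAD_FAST i → push 3. Stack: [3]
LOAD_CONST → push 3. Stack: [3, 3]
COMPARE_OP bool(<) → 3 vs 3 = False. Stack: [False]
POP_JUMP_IF_FALSE → pop False; jump. Stack: []
LOAD_FAST p → push 168. Stack: [168]
RETURN_VALUE → return 168.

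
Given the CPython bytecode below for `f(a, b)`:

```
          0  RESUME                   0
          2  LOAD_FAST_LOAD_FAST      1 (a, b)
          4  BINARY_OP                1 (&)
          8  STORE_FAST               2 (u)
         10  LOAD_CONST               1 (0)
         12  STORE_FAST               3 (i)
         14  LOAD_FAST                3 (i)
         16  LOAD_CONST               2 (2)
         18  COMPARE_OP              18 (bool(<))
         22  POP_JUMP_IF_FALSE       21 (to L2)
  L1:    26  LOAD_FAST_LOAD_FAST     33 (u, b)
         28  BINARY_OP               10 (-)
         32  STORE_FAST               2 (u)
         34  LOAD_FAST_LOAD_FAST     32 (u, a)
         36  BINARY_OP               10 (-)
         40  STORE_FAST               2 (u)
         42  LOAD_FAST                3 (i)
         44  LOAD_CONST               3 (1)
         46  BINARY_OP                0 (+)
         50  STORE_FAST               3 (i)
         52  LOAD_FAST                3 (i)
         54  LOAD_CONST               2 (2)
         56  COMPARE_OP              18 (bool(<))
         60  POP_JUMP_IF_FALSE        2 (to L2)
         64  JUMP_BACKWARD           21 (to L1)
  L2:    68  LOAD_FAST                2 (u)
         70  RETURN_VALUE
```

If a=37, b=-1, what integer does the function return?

-35

LOAD_FAST_LOAD_FAST a,b → push 37,-1. Stack: [37, -1]
BINARY_OP & → 37 & -1 = 37. Stack: [37]
STORE_FAST u → u=37. Stack: []
LOAD_CONST → push 0. Stack: [0]
STORE_FAST i → i=0. Stack: []
LOAD_FAST i → push 0. Stack: [0]
LOAD_CONST → push 2. Stack: [0, 2]
COMPARE_OP bool(<) → 0 vs 2 = True. Stack: [True]
POP_JUMP_IF_FALSE → pop True; no jump. Stack: []
LOAD_FAST_LOAD_FAST u,b → push 37,-1. Stack: [37, -1]
BINARY_OP - → 37 - -1 = 38. Stack: [38]
STORE_FAST u → u=38. Stack: []
LOAD_FAST_LOAD_FAST u,a → push 38,37. Stack: [38, 37]
BINARY_OP - → 38 - 37 = 1. Stack: [1]
STORE_FAST u → u=1. Stack: []
LOAD_FAST i → push 0. Stack: [0]
LOAD_CONST → push 1. Stack: [0, 1]
BINARY_OP + → 0 + 1 = 1. Stack: [1]
STORE_FAST i → i=1. Stack: []
LOAD_FAST i → push 1. Stack: [1]
LOAD_CONST → push 2. Stack: [1, 2]
COMPARE_OP bool(<) → 1 vs 2 = True. Stack: [True]
POP_JUMP_IF_FALSE → pop True; no jump. Stack: []
LOAD_FAST_LOAD_FAST u,b → push 1,-1. Stack: [1, -1]
BINARY_OP - → 1 - -1 = 2. Stack: [2]
STORE_FAST u → u=2. Stack: []
LOAD_FAST_LOAD_FAST u,a → push 2,37. Stack: [2, 37]
BINARY_OP - → 2 - 37 = -35. Stack: [-35]
STORE_FAST u → u=-35. Stack: []
LOAD_FAST i → push 1. Stack: [1]
LOAD_CONST → push 1. Stack: [1, 1]
BINARY_OP + → 1 + 1 = 2. Stack: [2]
STORE_FAST i → i=2. Stack: []
LOAD_FAST i → push 2. Stack: [2]
LOAD_CONST → push 2. Stack: [2, 2]
COMPARE_OP bool(<) → 2 vs 2 = False. Stack: [False]
POP_JUMP_IF_FALSE → pop False; jump. Stack: []
LOAD_FAST u → push -35. Stack: [-35]
RETURN_VALUE → return -35.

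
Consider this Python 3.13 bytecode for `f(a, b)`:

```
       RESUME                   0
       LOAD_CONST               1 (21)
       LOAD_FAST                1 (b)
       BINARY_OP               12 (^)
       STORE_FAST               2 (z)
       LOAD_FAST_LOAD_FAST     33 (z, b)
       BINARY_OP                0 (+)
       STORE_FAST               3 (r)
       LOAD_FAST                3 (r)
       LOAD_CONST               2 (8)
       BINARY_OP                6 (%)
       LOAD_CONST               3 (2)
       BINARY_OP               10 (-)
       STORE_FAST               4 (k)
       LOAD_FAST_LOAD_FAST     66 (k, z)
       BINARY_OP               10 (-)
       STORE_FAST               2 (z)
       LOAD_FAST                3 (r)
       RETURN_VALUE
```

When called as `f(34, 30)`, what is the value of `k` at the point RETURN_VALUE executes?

-1

LOAD_CONST → push 21. Stack: [21]
LOAD_FAST b → push 30. Stack: [21, 30]
BINARY_OP ^ → 21 ^ 30 = 11. Stack: [11]
STORE_FAST z → z=11. Stack: []
LOAD_FAST_LOAD_FAST z,b → push 11,30. Stack: [11, 30]
BINARY_OP + → 11 + 30 = 41. Stack: [41]
STORE_FAST r → r=41. Stack: []
LOAD_FAST r → push 41. Stack: [41]
LOAD_CONST → push 8. Stack: [41, 8]
BINARY_OP % → 41 % 8 = 1. Stack: [1]
LOAD_CONST → push 2. Stack: [1, 2]
BINARY_OP - → 1 - 2 = -1. Stack: [-1]
STORE_FAST k → k=-1. Stack: []
LOAD_FAST_LOAD_FAST k,z → push -1,11. Stack: [-1, 11]
BINARY_OP - → -1 - 11 = -12. Stack: [-12]
STORE_FAST z → z=-12. Stack: []
LOAD_FAST r → push 41. Stack: [41]
RETURN_VALUE → return 41.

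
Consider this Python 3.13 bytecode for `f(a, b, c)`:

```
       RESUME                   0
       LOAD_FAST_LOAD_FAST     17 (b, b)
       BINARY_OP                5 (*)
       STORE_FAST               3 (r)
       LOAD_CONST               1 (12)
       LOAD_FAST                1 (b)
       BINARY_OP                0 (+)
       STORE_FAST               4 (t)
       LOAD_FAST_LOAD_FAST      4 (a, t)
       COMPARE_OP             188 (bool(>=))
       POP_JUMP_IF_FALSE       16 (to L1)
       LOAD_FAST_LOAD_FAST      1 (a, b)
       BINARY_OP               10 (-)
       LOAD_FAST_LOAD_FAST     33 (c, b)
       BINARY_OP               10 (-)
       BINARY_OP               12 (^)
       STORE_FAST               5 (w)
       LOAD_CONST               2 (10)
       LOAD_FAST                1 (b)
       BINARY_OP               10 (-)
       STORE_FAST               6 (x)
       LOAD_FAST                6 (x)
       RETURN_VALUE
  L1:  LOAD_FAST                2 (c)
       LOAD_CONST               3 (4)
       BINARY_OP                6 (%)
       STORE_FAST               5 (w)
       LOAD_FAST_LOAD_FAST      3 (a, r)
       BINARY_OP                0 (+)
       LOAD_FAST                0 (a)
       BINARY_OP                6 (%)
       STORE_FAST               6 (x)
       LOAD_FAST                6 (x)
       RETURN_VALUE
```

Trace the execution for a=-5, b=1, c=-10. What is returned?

LOAD_FAST_LOAD_FAST b,b → push 1,1. Stack: [1, 1]
BINARY_OP * → 1 * 1 = 1. Stack: [1]
STORE_FAST r → r=1. Stack: []
LOAD_CONST → push 12. Stack: [12]
LOAD_FAST b → push 1. Stack: [12, 1]
BINARY_OP + → 12 + 1 = 13. Stack: [13]
STORE_FAST t → t=13. Stack: []
LOAD_FAST_LOAD_FAST a,t → push -5,13. Stack: [-5, 13]
COMPARE_OP bool(>=) → -5 vs 13 = False. Stack: [False]
POP_JUMP_IF_FALSE → pop False; jump. Stack: []
LOAD_FAST c → push -10. Stack: [-10]
LOAD_CONST → push 4. Stack: [-10, 4]
BINARY_OP % → -10 % 4 = 2. Stack: [2]
STORE_FAST w → w=2. Stack: []
LOAD_FAST_LOAD_FAST a,r → push -5,1. Stack: [-5, 1]
BINARY_OP + → -5 + 1 = -4. Stack: [-4]
LOAD_FAST a → push -5. Stack: [-4, -5]
BINARY_OP % → -4 % -5 = -4. Stack: [-4]
STORE_FAST x → x=-4. Stack: []
LOAD_FAST x → push -4. Stack: [-4]
RETURN_VALUE → return -4.

-4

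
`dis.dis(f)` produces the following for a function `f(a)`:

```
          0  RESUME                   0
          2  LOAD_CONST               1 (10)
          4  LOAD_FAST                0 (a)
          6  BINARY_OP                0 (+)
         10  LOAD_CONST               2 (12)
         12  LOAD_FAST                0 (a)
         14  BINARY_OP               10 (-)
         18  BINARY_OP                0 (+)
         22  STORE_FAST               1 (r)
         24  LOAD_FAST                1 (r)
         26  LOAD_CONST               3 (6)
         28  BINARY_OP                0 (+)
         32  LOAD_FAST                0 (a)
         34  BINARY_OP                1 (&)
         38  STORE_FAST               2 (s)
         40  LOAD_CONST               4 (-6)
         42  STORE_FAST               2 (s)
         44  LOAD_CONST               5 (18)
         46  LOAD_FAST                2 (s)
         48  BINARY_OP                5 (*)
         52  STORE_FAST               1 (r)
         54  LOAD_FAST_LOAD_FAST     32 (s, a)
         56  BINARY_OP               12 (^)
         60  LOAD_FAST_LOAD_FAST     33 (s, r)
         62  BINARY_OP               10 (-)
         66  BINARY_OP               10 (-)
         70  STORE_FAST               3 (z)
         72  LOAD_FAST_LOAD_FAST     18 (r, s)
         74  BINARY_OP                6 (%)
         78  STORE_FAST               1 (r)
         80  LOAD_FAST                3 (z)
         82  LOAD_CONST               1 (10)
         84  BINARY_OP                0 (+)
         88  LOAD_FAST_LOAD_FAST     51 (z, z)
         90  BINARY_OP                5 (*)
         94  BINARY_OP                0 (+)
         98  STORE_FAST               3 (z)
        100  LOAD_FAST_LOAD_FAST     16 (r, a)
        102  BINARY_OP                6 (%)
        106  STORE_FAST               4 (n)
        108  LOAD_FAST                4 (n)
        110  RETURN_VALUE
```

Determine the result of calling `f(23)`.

LOAD_CONST → push 10. Stack: [10]
LOAD_FAST a → push 23. Stack: [10, 23]
BINARY_OP + → 10 + 23 = 33. Stack: [33]
LOAD_CONST → push 12. Stack: [33, 12]
LOAD_FAST a → push 23. Stack: [33, 12, 23]
BINARY_OP - → 12 - 23 = -11. Stack: [33, -11]
BINARY_OP + → 33 + -11 = 22. Stack: [22]
STORE_FAST r → r=22. Stack: []
LOAD_FAST r → push 22. Stack: [22]
LOAD_CONST → push 6. Stack: [22, 6]
BINARY_OP + → 22 + 6 = 28. Stack: [28]
LOAD_FAST a → push 23. Stack: [28, 23]
BINARY_OP & → 28 & 23 = 20. Stack: [20]
STORE_FAST s → s=20. Stack: []
LOAD_CONST → push -6. Stack: [-6]
STORE_FAST s → s=-6. Stack: []
LOAD_CONST → push 18. Stack: [18]
LOAD_FAST s → push -6. Stack: [18, -6]
BINARY_OP * → 18 * -6 = -108. Stack: [-108]
STORE_FAST r → r=-108. Stack: []
LOAD_FAST_LOAD_FAST s,a → push -6,23. Stack: [-6, 23]
BINARY_OP ^ → -6 ^ 23 = -19. Stack: [-19]
LOAD_FAST_LOAD_FAST s,r → push -6,-108. Stack: [-19, -6, -108]
BINARY_OP - → -6 - -108 = 102. Stack: [-19, 102]
BINARY_OP - → -19 - 102 = -121. Stack: [-121]
STORE_FAST z → z=-121. Stack: []
LOAD_FAST_LOAD_FAST r,s → push -108,-6. Stack: [-108, -6]
BINARY_OP % → -108 % -6 = 0. Stack: [0]
STORE_FAST r → r=0. Stack: []
LOAD_FAST z → push -121. Stack: [-121]
LOAD_CONST → push 10. Stack: [-121, 10]
BINARY_OP + → -121 + 10 = -111. Stack: [-111]
LOAD_FAST_LOAD_FAST z,z → push -121,-121. Stack: [-111, -121, -121]
BINARY_OP * → -121 * -121 = 14641. Stack: [-111, 14641]
BINARY_OP + → -111 + 14641 = 14530. Stack: [14530]
STORE_FAST z → z=14530. Stack: []
LOAD_FAST_LOAD_FAST r,a → push 0,23. Stack: [0, 23]
BINARY_OP % → 0 % 23 = 0. Stack: [0]
STORE_FAST n → n=0. Stack: []
LOAD_FAST n → push 0. Stack: [0]
RETURN_VALUE → return 0.

0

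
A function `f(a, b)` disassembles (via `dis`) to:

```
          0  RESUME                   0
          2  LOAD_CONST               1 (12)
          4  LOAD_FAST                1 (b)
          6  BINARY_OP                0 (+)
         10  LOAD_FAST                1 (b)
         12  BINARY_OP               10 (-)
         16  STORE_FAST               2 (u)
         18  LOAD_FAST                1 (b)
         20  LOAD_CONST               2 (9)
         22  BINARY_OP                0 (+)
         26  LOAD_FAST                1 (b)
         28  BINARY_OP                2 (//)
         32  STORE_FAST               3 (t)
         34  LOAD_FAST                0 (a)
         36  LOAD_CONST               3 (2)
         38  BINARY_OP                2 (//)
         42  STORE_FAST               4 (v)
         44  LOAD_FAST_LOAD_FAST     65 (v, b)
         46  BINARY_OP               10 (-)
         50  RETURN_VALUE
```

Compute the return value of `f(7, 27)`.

LOAD_CONST → push 12. Stack: [12]
LOAD_FAST b → push 27. Stack: [12, 27]
BINARY_OP + → 12 + 27 = 39. Stack: [39]
LOAD_FAST b → push 27. Stack: [39, 27]
BINARY_OP - → 39 - 27 = 12. Stack: [12]
STORE_FAST u → u=12. Stack: []
LOAD_FAST b → push 27. Stack: [27]
LOAD_CONST → push 9. Stack: [27, 9]
BINARY_OP + → 27 + 9 = 36. Stack: [36]
LOAD_FAST b → push 27. Stack: [36, 27]
BINARY_OP // → 36 // 27 = 1. Stack: [1]
STORE_FAST t → t=1. Stack: []
LOAD_FAST a → push 7. Stack: [7]
LOAD_CONST → push 2. Stack: [7, 2]
BINARY_OP // → 7 // 2 = 3. Stack: [3]
STORE_FAST v → v=3. Stack: []
LOAD_FAST_LOAD_FAST v,b → push 3,27. Stack: [3, 27]
BINARY_OP - → 3 - 27 = -24. Stack: [-24]
RETURN_VALUE → return -24.

-24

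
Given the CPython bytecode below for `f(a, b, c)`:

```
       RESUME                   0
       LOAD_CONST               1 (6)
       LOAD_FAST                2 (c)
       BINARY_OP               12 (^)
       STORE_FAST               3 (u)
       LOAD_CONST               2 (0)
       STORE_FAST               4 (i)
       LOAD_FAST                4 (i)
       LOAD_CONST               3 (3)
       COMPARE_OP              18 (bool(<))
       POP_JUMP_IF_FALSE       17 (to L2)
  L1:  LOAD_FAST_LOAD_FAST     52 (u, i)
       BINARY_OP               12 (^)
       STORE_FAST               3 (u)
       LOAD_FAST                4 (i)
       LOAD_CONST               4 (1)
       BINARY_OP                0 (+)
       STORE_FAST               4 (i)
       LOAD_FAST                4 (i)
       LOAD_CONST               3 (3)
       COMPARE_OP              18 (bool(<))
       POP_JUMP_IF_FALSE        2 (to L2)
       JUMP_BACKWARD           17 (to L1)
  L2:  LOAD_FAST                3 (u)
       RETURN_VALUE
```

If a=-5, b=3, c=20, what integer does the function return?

LOAD_CONST → push 6. Stack: [6]
LOAD_FAST c → push 20. Stack: [6, 20]
BINARY_OP ^ → 6 ^ 20 = 18. Stack: [18]
STORE_FAST u → u=18. Stack: []
LOAD_CONST → push 0. Stack: [0]
STORE_FAST i → i=0. Stack: []
LOAD_FAST i → push 0. Stack: [0]
LOAD_CONST → push 3. Stack: [0, 3]
COMPARE_OP bool(<) → 0 vs 3 = True. Stack: [True]
POP_JUMP_IF_FALSE → pop True; no jump. Stack: []
LOAD_FAST_LOAD_FAST u,i → push 18,0. Stack: [18, 0]
BINARY_OP ^ → 18 ^ 0 = 18. Stack: [18]
STORE_FAST u → u=18. Stack: []
LOAD_FAST i → push 0. Stack: [0]
LOAD_CONST → push 1. Stack: [0, 1]
BINARY_OP + → 0 + 1 = 1. Stack: [1]
STORE_FAST i → i=1. Stack: []
LOAD_FAST i → push 1. Stack: [1]
LOAD_CONST → push 3. Stack: [1, 3]
COMPARE_OP bool(<) → 1 vs 3 = True. Stack: [True]
POP_JUMP_IF_FALSE → pop True; no jump. Stack: []
LOAD_FAST_LOAD_FAST u,i → push 18,1. Stack: [18, 1]
BINARY_OP ^ → 18 ^ 1 = 19. Stack: [19]
STORE_FAST u → u=19. Stack: []
LOAD_FAST i → push 1. Stack: [1]
LOAD_CONST → push 1. Stack: [1, 1]
BINARY_OP + → 1 + 1 = 2. Stack: [2]
STORE_FAST i → i=2. Stack: []
LOAD_FAST i → push 2. Stack: [2]
LOAD_CONST → push 3. Stack: [2, 3]
COMPARE_OP bool(<) → 2 vs 3 = True. Stack: [True]
POP_JUMP_IF_FALSE → pop True; no jump. Stack: []
LOAD_FAST_LOAD_FAST u,i → push 19,2. Stack: [19, 2]
BINARY_OP ^ → 19 ^ 2 = 17. Stack: [17]
STORE_FAST u → u=17. Stack: []
LOAD_FAST i → push 2. Stack: [2]
LOAD_CONST → push 1. Stack: [2, 1]
BINARY_OP + → 2 + 1 = 3. Stack: [3]
STORE_FAST i → i=3. Stack: []
LOAD_FAST i → push 3. Stack: [3]
LOAD_CONST → push 3. Stack: [3, 3]
COMPARE_OP bool(<) → 3 vs 3 = False. Stack: [False]
POP_JUMP_IF_FALSE → pop False; jump. Stack: []
LOAD_FAST u → push 17. Stack: [17]
RETURN_VALUE → return 17.

17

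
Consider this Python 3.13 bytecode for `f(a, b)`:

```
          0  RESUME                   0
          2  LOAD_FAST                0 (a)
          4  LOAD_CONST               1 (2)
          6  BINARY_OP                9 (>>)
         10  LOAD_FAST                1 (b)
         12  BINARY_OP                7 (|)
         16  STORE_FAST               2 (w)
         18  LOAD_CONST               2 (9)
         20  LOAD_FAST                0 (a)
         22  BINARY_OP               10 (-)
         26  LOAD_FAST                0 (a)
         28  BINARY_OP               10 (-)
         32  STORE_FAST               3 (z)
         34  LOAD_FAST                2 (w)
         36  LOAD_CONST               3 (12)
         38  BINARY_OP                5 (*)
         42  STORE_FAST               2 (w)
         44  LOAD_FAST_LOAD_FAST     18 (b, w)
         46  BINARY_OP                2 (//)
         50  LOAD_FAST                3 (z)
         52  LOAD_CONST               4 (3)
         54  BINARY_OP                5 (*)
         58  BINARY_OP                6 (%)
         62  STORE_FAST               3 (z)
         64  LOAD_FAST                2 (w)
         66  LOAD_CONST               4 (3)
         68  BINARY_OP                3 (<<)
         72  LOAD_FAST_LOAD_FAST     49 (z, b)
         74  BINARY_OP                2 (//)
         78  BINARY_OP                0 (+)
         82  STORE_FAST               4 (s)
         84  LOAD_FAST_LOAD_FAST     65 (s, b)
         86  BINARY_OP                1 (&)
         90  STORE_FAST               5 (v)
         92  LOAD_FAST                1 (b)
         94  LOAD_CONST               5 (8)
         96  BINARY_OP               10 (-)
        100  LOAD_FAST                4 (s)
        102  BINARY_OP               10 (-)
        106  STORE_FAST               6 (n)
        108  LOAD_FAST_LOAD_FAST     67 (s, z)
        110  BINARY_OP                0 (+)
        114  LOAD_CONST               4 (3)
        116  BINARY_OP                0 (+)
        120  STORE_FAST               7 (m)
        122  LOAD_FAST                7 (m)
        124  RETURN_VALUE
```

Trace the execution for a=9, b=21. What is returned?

2211

LOAD_FAST a → push 9. Stack: [9]
LOAD_CONST → push 2. Stack: [9, 2]
BINARY_OP >> → 9 >> 2 = 2. Stack: [2]
LOAD_FAST b → push 21. Stack: [2, 21]
BINARY_OP | → 2 | 21 = 23. Stack: [23]
STORE_FAST w → w=23. Stack: []
LOAD_CONST → push 9. Stack: [9]
LOAD_FAST a → push 9. Stack: [9, 9]
BINARY_OP - → 9 - 9 = 0. Stack: [0]
LOAD_FAST a → push 9. Stack: [0, 9]
BINARY_OP - → 0 - 9 = -9. Stack: [-9]
STORE_FAST z → z=-9. Stack: []
LOAD_FAST w → push 23. Stack: [23]
LOAD_CONST → push 12. Stack: [23, 12]
BINARY_OP * → 23 * 12 = 276. Stack: [276]
STORE_FAST w → w=276. Stack: []
LOAD_FAST_LOAD_FAST b,w → push 21,276. Stack: [21, 276]
BINARY_OP // → 21 // 276 = 0. Stack: [0]
LOAD_FAST z → push -9. Stack: [0, -9]
LOAD_CONST → push 3. Stack: [0, -9, 3]
BINARY_OP * → -9 * 3 = -27. Stack: [0, -27]
BINARY_OP % → 0 % -27 = 0. Stack: [0]
STORE_FAST z → z=0. Stack: []
LOAD_FAST w → push 276. Stack: [276]
LOAD_CONST → push 3. Stack: [276, 3]
BINARY_OP << → 276 << 3 = 2208. Stack: [2208]
LOAD_FAST_LOAD_FAST z,b → push 0,21. Stack: [2208, 0, 21]
BINARY_OP // → 0 // 21 = 0. Stack: [2208, 0]
BINARY_OP + → 2208 + 0 = 2208. Stack: [2208]
STORE_FAST s → s=2208. Stack: []
LOAD_FAST_LOAD_FAST s,b → push 2208,21. Stack: [2208, 21]
BINARY_OP & → 2208 & 21 = 0. Stack: [0]
STORE_FAST v → v=0. Stack: []
LOAD_FAST b → push 21. Stack: [21]
LOAD_CONST → push 8. Stack: [21, 8]
BINARY_OP - → 21 - 8 = 13. Stack: [13]
LOAD_FAST s → push 2208. Stack: [13, 2208]
BINARY_OP - → 13 - 2208 = -2195. Stack: [-2195]
STORE_FAST n → n=-2195. Stack: []
LOAD_FAST_LOAD_FAST s,z → push 2208,0. Stack: [2208, 0]
BINARY_OP + → 2208 + 0 = 2208. Stack: [2208]
LOAD_CONST → push 3. Stack: [2208, 3]
BINARY_OP + → 2208 + 3 = 2211. Stack: [2211]
STORE_FAST m → m=2211. Stack: []
LOAD_FAST m → push 2211. Stack: [2211]
RETURN_VALUE → return 2211.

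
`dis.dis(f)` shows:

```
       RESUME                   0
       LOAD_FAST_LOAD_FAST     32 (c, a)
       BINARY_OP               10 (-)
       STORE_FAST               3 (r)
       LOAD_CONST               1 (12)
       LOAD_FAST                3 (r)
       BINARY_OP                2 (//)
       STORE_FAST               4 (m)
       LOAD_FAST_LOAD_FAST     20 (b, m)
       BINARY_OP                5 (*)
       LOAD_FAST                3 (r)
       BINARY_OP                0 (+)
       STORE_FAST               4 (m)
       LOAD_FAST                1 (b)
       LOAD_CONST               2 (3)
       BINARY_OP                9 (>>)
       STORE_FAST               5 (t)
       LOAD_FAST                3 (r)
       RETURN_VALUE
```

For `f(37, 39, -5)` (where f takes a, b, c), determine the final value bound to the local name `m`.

LOAD_FAST_LOAD_FAST c,a → push -5,37. Stack: [-5, 37]
BINARY_OP - → -5 - 37 = -42. Stack: [-42]
STORE_FAST r → r=-42. Stack: []
LOAD_CONST → push 12. Stack: [12]
LOAD_FAST r → push -42. Stack: [12, -42]
BINARY_OP // → 12 // -42 = -1. Stack: [-1]
STORE_FAST m → m=-1. Stack: []
LOAD_FAST_LOAD_FAST b,m → push 39,-1. Stack: [39, -1]
BINARY_OP * → 39 * -1 = -39. Stack: [-39]
LOAD_FAST r → push -42. Stack: [-39, -42]
BINARY_OP + → -39 + -42 = -81. Stack: [-81]
STORE_FAST m → m=-81. Stack: []
LOAD_FAST b → push 39. Stack: [39]
LOAD_CONST → push 3. Stack: [39, 3]
BINARY_OP >> → 39 >> 3 = 4. Stack: [4]
STORE_FAST t → t=4. Stack: []
LOAD_FAST r → push -42. Stack: [-42]
RETURN_VALUE → return -42.

-81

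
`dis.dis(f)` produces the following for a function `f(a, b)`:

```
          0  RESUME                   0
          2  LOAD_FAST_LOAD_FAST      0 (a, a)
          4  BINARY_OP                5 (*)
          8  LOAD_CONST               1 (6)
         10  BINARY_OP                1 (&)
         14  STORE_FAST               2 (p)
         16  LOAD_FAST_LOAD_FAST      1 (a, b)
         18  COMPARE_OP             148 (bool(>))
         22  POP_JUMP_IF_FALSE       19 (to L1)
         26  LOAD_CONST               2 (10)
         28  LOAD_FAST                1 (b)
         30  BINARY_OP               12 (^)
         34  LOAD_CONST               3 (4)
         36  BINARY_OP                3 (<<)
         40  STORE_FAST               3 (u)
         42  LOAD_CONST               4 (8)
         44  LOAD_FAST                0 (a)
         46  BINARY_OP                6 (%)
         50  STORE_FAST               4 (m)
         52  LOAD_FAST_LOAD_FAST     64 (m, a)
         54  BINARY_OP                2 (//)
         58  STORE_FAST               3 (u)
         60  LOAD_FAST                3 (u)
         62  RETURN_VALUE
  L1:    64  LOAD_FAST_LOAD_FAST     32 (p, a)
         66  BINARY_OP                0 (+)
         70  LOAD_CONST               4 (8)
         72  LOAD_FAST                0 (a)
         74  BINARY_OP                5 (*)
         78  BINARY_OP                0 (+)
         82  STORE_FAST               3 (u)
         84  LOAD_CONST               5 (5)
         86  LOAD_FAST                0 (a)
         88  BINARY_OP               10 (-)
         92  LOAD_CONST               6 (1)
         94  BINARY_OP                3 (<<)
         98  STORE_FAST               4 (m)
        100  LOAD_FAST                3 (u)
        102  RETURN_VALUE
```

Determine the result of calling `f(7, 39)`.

LOAD_FAST_LOAD_FAST a,a → push 7,7. Stack: [7, 7]
BINARY_OP * → 7 * 7 = 49. Stack: [49]
LOAD_CONST → push 6. Stack: [49, 6]
BINARY_OP & → 49 & 6 = 0. Stack: [0]
STORE_FAST p → p=0. Stack: []
LOAD_FAST_LOAD_FAST a,b → push 7,39. Stack: [7, 39]
COMPARE_OP bool(>) → 7 vs 39 = False. Stack: [False]
POP_JUMP_IF_FALSE → pop False; jump. Stack: []
LOAD_FAST_LOAD_FAST p,a → push 0,7. Stack: [0, 7]
BINARY_OP + → 0 + 7 = 7. Stack: [7]
LOAD_CONST → push 8. Stack: [7, 8]
LOAD_FAST a → push 7. Stack: [7, 8, 7]
BINARY_OP * → 8 * 7 = 56. Stack: [7, 56]
BINARY_OP + → 7 + 56 = 63. Stack: [63]
STORE_FAST u → u=63. Stack: []
LOAD_CONST → push 5. Stack: [5]
LOAD_FAST a → push 7. Stack: [5, 7]
BINARY_OP - → 5 - 7 = -2. Stack: [-2]
LOAD_CONST → push 1. Stack: [-2, 1]
BINARY_OP << → -2 << 1 = -4. Stack: [-4]
STORE_FAST m → m=-4. Stack: []
LOAD_FAST u → push 63. Stack: [63]
RETURN_VALUE → return 63.

63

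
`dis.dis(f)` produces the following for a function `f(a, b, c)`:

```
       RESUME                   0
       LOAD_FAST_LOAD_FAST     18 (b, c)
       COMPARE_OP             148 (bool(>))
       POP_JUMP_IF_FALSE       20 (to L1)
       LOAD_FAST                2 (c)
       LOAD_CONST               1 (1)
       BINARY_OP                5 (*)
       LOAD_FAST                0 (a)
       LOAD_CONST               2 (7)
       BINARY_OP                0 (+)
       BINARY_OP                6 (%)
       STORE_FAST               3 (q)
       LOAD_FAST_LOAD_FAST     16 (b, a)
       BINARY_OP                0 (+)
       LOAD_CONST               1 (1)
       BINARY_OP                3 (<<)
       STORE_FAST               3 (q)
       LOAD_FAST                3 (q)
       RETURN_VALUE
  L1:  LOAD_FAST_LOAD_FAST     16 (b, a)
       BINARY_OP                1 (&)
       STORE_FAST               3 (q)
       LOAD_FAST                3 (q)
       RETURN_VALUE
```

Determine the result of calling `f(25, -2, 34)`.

24

LOAD_FAST_LOAD_FAST b,c → push -2,34. Stack: [-2, 34]
COMPARE_OP bool(>) → -2 vs 34 = False. Stack: [False]
POP_JUMP_IF_FALSE → pop False; jump. Stack: []
LOAD_FAST_LOAD_FAST b,a → push -2,25. Stack: [-2, 25]
BINARY_OP & → -2 & 25 = 24. Stack: [24]
STORE_FAST q → q=24. Stack: []
LOAD_FAST q → push 24. Stack: [24]
RETURN_VALUE → return 24.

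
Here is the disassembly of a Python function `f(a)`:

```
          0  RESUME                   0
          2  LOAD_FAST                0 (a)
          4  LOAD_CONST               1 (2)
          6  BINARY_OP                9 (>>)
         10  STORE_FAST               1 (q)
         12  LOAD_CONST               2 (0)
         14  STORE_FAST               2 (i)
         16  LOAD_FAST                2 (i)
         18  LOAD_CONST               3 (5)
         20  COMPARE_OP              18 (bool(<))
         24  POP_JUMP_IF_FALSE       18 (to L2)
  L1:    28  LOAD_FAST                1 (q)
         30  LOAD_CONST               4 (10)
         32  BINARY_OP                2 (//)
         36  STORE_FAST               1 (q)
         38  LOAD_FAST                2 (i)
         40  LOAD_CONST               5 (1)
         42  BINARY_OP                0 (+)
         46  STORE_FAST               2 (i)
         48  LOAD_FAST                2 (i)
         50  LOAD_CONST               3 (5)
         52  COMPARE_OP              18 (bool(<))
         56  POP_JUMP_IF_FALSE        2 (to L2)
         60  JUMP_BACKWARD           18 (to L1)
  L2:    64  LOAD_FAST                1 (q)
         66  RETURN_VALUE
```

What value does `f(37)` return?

0

LOAD_FAST a → push 37
LOAD_CONST → push 2
BINARY_OP >> → 37 >> 2 = 9
STORE_FAST q → q=9
LOAD_CONST → push 0
STORE_FAST i → i=0
LOAD_FAST i → push 0
LOAD_CONST → push 5
COMPARE_OP bool(<) → 0 vs 5 = True
POP_JUMP_IF_FALSE → pop True; no jump
LOAD_FAST q → push 9
LOAD_CONST → push 10
BINARY_OP // → 9 // 10 = 0
STORE_FAST q → q=0
LOAD_FAST i → push 0
LOAD_CONST → push 1
BINARY_OP + → 0 + 1 = 1
STORE_FAST i → i=1
LOAD_FAST i → push 1
LOAD_CONST → push 5
COMPARE_OP bool(<) → 1 vs 5 = True
POP_JUMP_IF_FALSE → pop True; no jump
LOAD_FAST q → push 0
LOAD_CONST → push 10
BINARY_OP // → 0 // 10 = 0
STORE_FAST q → q=0
LOAD_FAST i → push 1
LOAD_CONST → push 1
BINARY_OP + → 1 + 1 = 2
STORE_FAST i → i=2
LOAD_FAST i → push 2
LOAD_CONST → push 5
COMPARE_OP bool(<) → 2 vs 5 = True
POP_JUMP_IF_FALSE → pop True; no jump
LOAD_FAST q → push 0
LOAD_CONST → push 10
BINARY_OP // → 0 // 10 = 0
STORE_FAST q → q=0
LOAD_FAST i → push 2
LOAD_CONST → push 1
BINARY_OP + → 2 + 1 = 3
STORE_FAST i → i=3
LOAD_FAST i → push 3
LOAD_CONST → push 5
COMPARE_OP bool(<) → 3 vs 5 = True
POP_JUMP_IF_FALSE → pop True; no jump
LOAD_FAST q → push 0
LOAD_CONST → push 10
BINARY_OP // → 0 // 10 = 0
STORE_FAST q → q=0
LOAD_FAST i → push 3
LOAD_CONST → push 1
BINARY_OP + → 3 + 1 = 4
STORE_FAST i → i=4
LOAD_FAST i → push 4
LOAD_CONST → push 5
COMPARE_OP bool(<) → 4 vs 5 = True
POP_JUMP_IF_FALSE → pop True; no jump
LOAD_FAST q → push 0
LOAD_CONST → push 10
BINARY_OP // → 0 // 10 = 0
STORE_FAST q → q=0
LOAD_FAST i → push 4
LOAD_CONST → push 1
BINARY_OP + → 4 + 1 = 5
STORE_FAST i → i=5
LOAD_FAST i → push 5
LOAD_CONST → push 5
COMPARE_OP bool(<) → 5 vs 5 = False
POP_JUMP_IF_FALSE → pop False; jump
LOAD_FAST q → push 0
RETURN_VALUE → return 0.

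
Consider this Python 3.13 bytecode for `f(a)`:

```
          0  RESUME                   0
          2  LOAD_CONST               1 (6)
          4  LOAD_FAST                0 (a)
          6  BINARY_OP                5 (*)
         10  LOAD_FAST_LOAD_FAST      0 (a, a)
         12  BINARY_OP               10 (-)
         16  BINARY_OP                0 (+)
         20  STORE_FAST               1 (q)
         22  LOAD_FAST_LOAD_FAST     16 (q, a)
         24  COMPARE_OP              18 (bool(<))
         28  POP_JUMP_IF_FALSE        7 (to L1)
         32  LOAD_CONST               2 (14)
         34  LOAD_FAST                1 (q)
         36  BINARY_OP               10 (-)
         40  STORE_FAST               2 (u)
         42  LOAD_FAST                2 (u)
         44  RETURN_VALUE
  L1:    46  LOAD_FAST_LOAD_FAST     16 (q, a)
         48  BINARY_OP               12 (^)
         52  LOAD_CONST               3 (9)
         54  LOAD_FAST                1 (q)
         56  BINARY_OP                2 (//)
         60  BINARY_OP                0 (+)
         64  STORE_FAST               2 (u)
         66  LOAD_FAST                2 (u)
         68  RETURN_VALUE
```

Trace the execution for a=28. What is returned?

LOAD_CONST → push 6. Stack: [6]
LOAD_FAST a → push 28. Stack: [6, 28]
BINARY_OP * → 6 * 28 = 168. Stack: [168]
LOAD_FAST_LOAD_FAST a,a → push 28,28. Stack: [168, 28, 28]
BINARY_OP - → 28 - 28 = 0. Stack: [168, 0]
BINARY_OP + → 168 + 0 = 168. Stack: [168]
STORE_FAST q → q=168. Stack: []
LOAD_FAST_LOAD_FAST q,a → push 168,28. Stack: [168, 28]
COMPARE_OP bool(<) → 168 vs 28 = False. Stack: [False]
POP_JUMP_IF_FALSE → pop False; jump. Stack: []
LOAD_FAST_LOAD_FAST q,a → push 168,28. Stack: [168, 28]
BINARY_OP ^ → 168 ^ 28 = 180. Stack: [180]
LOAD_CONST → push 9. Stack: [180, 9]
LOAD_FAST q → push 168. Stack: [180, 9, 168]
BINARY_OP // → 9 // 168 = 0. Stack: [180, 0]
BINARY_OP + → 180 + 0 = 180. Stack: [180]
STORE_FAST u → u=180. Stack: []
LOAD_FAST u → push 180. Stack: [180]
RETURN_VALUE → return 180.

180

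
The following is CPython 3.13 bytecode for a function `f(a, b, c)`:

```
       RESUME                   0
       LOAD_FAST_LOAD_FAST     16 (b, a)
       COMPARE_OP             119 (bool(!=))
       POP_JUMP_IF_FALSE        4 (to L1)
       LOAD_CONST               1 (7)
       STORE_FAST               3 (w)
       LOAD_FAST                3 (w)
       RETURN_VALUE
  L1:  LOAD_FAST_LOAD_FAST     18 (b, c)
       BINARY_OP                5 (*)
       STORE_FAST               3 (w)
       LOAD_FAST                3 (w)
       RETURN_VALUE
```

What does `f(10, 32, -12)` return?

7

LOAD_FAST_LOAD_FAST b,a → push 32,10. Stack: [32, 10]
COMPARE_OP bool(!=) → 32 vs 10 = True. Stack: [True]
POP_JUMP_IF_FALSE → pop True; no jump. Stack: []
LOAD_CONST → push 7. Stack: [7]
STORE_FAST w → w=7. Stack: []
LOAD_FAST w → push 7. Stack: [7]
RETURN_VALUE → return 7.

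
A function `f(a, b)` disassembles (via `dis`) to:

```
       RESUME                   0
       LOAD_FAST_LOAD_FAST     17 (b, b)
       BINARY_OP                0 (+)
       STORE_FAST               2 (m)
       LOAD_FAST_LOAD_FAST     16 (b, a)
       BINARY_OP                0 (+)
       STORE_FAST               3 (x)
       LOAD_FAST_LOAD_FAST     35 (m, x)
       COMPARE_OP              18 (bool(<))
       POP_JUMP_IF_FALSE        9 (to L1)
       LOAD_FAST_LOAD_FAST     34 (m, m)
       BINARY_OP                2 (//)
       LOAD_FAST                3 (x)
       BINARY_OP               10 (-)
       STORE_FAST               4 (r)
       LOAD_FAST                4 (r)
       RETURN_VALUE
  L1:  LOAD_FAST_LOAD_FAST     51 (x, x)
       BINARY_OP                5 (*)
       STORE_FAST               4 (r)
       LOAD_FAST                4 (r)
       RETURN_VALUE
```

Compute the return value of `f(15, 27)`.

LOAD_FAST_LOAD_FAST b,b → push 27,27. Stack: [27, 27]
BINARY_OP + → 27 + 27 = 54. Stack: [54]
STORE_FAST m → m=54. Stack: []
LOAD_FAST_LOAD_FAST b,a → push 27,15. Stack: [27, 15]
BINARY_OP + → 27 + 15 = 42. Stack: [42]
STORE_FAST x → x=42. Stack: []
LOAD_FAST_LOAD_FAST m,x → push 54,42. Stack: [54, 42]
COMPARE_OP bool(<) → 54 vs 42 = False. Stack: [False]
POP_JUMP_IF_FALSE → pop False; jump. Stack: []
LOAD_FAST_LOAD_FAST x,x → push 42,42. Stack: [42, 42]
BINARY_OP * → 42 * 42 = 1764. Stack: [1764]
STORE_FAST r → r=1764. Stack: []
LOAD_FAST r → push 1764. Stack: [1764]
RETURN_VALUE → return 1764.

1764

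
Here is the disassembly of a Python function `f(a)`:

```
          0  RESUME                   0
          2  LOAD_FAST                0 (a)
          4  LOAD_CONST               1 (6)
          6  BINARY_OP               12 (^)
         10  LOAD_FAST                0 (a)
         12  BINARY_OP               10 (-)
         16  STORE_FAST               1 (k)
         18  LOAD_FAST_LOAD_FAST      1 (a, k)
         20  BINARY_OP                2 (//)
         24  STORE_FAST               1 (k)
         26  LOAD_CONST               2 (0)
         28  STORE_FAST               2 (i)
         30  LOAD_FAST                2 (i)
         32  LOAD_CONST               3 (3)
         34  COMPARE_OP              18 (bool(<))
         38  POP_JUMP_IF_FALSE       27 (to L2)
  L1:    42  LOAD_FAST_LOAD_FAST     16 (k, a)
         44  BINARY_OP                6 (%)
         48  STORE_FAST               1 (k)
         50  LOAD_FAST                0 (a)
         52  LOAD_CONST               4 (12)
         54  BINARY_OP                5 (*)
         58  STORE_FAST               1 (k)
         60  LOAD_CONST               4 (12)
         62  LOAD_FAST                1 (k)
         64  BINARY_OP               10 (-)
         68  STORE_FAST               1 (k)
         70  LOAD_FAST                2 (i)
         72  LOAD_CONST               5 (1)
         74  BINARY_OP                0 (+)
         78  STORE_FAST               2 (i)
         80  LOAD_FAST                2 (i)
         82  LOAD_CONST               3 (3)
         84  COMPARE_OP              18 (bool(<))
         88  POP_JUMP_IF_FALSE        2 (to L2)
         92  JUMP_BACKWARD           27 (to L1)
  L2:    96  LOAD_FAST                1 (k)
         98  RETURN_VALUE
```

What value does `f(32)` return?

-372

LOAD_FAST a → push 32
LOAD_CONST → push 6
BINARY_OP ^ → 32 ^ 6 = 38
LOAD_FAST a → push 32
BINARY_OP - → 38 - 32 = 6
STORE_FAST k → k=6
LOAD_FAST_LOAD_FAST a,k → push 32,6
BINARY_OP // → 32 // 6 = 5
STORE_FAST k → k=5
LOAD_CONST → push 0
STORE_FAST i → i=0
LOAD_FAST i → push 0
LOAD_CONST → push 3
COMPARE_OP bool(<) → 0 vs 3 = True
POP_JUMP_IF_FALSE → pop True; no jump
LOAD_FAST_LOAD_FAST k,a → push 5,32
BINARY_OP % → 5 % 32 = 5
STORE_FAST k → k=5
LOAD_FAST a → push 32
LOAD_CONST → push 12
BINARY_OP * → 32 * 12 = 384
STORE_FAST k → k=384
LOAD_CONST → push 12
LOAD_FAST k → push 384
BINARY_OP - → 12 - 384 = -372
STORE_FAST k → k=-372
LOAD_FAST i → push 0
LOAD_CONST → push 1
BINARY_OP + → 0 + 1 = 1
STORE_FAST i → i=1
LOAD_FAST i → push 1
LOAD_CONST → push 3
COMPARE_OP bool(<) → 1 vs 3 = True
POP_JUMP_IF_FALSE → pop True; no jump
LOAD_FAST_LOAD_FAST k,a → push -372,32
BINARY_OP % → -372 % 32 = 12
STORE_FAST k → k=12
LOAD_FAST a → push 32
LOAD_CONST → push 12
BINARY_OP * → 32 * 12 = 384
STORE_FAST k → k=384
LOAD_CONST → push 12
LOAD_FAST k → push 384
BINARY_OP - → 12 - 384 = -372
STORE_FAST k → k=-372
LOAD_FAST i → push 1
LOAD_CONST → push 1
BINARY_OP + → 1 + 1 = 2
STORE_FAST i → i=2
LOAD_FAST i → push 2
LOAD_CONST → push 3
COMPARE_OP bool(<) → 2 vs 3 = True
POP_JUMP_IF_FALSE → pop True; no jump
LOAD_FAST_LOAD_FAST k,a → push -372,32
BINARY_OP % → -372 % 32 = 12
STORE_FAST k → k=12
LOAD_FAST a → push 32
LOAD_CONST → push 12
BINARY_OP * → 32 * 12 = 384
STORE_FAST k → k=384
LOAD_CONST → push 12
LOAD_FAST k → push 384
BINARY_OP - → 12 - 384 = -372
STORE_FAST k → k=-372
LOAD_FAST i → push 2
LOAD_CONST → push 1
BINARY_OP + → 2 + 1 = 3
STORE_FAST i → i=3
LOAD_FAST i → push 3
LOAD_CONST → push 3
COMPARE_OP bool(<) → 3 vs 3 = False
POP_JUMP_IF_FALSE → pop False; jump
LOAD_FAST k → push -372
RETURN_VALUE → return -372.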